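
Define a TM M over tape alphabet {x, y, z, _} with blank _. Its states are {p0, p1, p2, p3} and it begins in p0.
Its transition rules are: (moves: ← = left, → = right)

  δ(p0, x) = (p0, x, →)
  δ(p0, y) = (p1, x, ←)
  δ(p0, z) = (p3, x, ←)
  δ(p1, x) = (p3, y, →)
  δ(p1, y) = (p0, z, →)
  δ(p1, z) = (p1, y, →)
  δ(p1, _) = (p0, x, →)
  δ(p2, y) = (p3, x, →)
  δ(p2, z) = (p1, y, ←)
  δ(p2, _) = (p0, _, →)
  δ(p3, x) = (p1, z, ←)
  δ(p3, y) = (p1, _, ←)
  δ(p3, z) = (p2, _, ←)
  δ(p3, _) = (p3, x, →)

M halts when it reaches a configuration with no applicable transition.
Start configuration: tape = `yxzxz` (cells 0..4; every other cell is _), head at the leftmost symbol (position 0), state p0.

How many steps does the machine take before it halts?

21

state=p0 head=0 tape=_[y]xzxz   (p0,y)→(p1,x,←)
state=p1 head=-1 tape=[_]xxzxz   (p1,_)→(p0,x,→)
state=p0 head=0 tape=x[x]xzxz   (p0,x)→(p0,x,→)
state=p0 head=1 tape=xx[x]zxz   (p0,x)→(p0,x,→)
state=p0 head=2 tape=xxx[z]xz   (p0,z)→(p3,x,←)
state=p3 head=1 tape=xx[x]xxz   (p3,x)→(p1,z,←)
state=p1 head=0 tape=x[x]zxxz   (p1,x)→(p3,y,→)
state=p3 head=1 tape=xy[z]xxz   (p3,z)→(p2,_,←)
state=p2 head=0 tape=x[y]_xxz   (p2,y)→(p3,x,→)
state=p3 head=1 tape=xx[_]xxz   (p3,_)→(p3,x,→)
state=p3 head=2 tape=xxx[x]xz   (p3,x)→(p1,z,←)
state=p1 head=1 tape=xx[x]zxz   (p1,x)→(p3,y,→)
state=p3 head=2 tape=xxy[z]xz   (p3,z)→(p2,_,←)
state=p2 head=1 tape=xx[y]_xz   (p2,y)→(p3,x,→)
state=p3 head=2 tape=xxx[_]xz   (p3,_)→(p3,x,→)
state=p3 head=3 tape=xxxx[x]z   (p3,x)→(p1,z,←)
state=p1 head=2 tape=xxx[x]zz   (p1,x)→(p3,y,→)
state=p3 head=3 tape=xxxy[z]z   (p3,z)→(p2,_,←)
state=p2 head=2 tape=xxx[y]_z   (p2,y)→(p3,x,→)
state=p3 head=3 tape=xxxx[_]z   (p3,_)→(p3,x,→)
state=p3 head=4 tape=xxxxx[z]   (p3,z)→(p2,_,←)
state=p2 head=3 tape=xxxx[x]_
M halts after 21 transitions.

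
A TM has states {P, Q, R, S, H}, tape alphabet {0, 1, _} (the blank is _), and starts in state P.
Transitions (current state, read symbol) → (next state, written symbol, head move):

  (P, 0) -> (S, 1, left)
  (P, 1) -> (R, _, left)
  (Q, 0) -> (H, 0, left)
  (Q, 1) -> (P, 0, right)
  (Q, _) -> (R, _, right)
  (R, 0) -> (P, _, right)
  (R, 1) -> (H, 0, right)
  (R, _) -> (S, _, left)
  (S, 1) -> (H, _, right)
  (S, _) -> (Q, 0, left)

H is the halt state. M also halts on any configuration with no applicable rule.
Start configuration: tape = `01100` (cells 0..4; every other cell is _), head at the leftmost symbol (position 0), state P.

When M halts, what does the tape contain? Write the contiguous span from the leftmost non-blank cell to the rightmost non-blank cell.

state=P head=0 tape=___[0]1100   (P,0)→(S,1,left)
state=S head=-1 tape=__[_]11100   (S,_)→(Q,0,left)
state=Q head=-2 tape=_[_]011100   (Q,_)→(R,_,right)
state=R head=-1 tape=__[0]11100   (R,0)→(P,_,right)
state=P head=0 tape=___[1]1100   (P,1)→(R,_,left)
state=R head=-1 tape=__[_]_1100   (R,_)→(S,_,left)
state=S head=-2 tape=_[_]__1100   (S,_)→(Q,0,left)
state=Q head=-3 tape=[_]0__1100   (Q,_)→(R,_,right)
state=R head=-2 tape=_[0]__1100   (R,0)→(P,_,right)
state=P head=-1 tape=__[_]_1100
The non-blank tape span at halt is 1100.

1100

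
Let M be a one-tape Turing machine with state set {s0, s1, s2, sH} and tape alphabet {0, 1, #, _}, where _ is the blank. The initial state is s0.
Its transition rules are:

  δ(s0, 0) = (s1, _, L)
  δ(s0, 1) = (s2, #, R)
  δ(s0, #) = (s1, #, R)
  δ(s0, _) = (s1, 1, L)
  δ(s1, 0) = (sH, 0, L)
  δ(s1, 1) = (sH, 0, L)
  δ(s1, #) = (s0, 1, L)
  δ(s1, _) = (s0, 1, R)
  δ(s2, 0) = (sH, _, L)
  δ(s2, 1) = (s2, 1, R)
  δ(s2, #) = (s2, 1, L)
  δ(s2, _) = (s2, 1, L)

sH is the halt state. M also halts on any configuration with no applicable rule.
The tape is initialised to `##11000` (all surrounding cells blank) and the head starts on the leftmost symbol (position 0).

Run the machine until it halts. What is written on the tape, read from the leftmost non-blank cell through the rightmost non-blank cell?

s0 | [#]#11000   read # → write #, move R, go to s1
s1 | #[#]11000   read # → write 1, move L, go to s0
s0 | [#]111000   read # → write #, move R, go to s1
s1 | #[1]11000   read 1 → write 0, move L, go to sH
sH | [#]011000
The non-blank tape span at halt is #011000.

#011000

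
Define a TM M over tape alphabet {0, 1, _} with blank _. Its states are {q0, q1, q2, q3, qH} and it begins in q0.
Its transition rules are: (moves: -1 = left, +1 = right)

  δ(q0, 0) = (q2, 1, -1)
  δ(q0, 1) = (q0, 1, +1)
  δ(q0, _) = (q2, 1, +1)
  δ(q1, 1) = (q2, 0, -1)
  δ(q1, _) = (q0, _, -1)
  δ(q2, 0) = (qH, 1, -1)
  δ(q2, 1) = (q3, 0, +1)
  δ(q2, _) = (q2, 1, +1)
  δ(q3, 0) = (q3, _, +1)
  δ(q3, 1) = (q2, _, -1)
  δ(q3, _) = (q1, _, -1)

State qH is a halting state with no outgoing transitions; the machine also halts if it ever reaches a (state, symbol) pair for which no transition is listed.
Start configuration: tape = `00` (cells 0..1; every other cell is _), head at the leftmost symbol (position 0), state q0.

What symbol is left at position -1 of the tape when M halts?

q0 | __[0]0_   read 0 → write 1, move -1, go to q2
q2 | _[_]10_   read _ → write 1, move +1, go to q2
q2 | _1[1]0_   read 1 → write 0, move +1, go to q3
q3 | _10[0]_   read 0 → write _, move +1, go to q3
q3 | _10_[_]   read _ → write _, move -1, go to q1
q1 | _10[_]_   read _ → write _, move -1, go to q0
q0 | _1[0]__   read 0 → write 1, move -1, go to q2
q2 | _[1]1__   read 1 → write 0, move +1, go to q3
q3 | _0[1]__   read 1 → write _, move -1, go to q2
q2 | _[0]___   read 0 → write 1, move -1, go to qH
qH | [_]1___
Cell -1 holds 1 when M halts.

1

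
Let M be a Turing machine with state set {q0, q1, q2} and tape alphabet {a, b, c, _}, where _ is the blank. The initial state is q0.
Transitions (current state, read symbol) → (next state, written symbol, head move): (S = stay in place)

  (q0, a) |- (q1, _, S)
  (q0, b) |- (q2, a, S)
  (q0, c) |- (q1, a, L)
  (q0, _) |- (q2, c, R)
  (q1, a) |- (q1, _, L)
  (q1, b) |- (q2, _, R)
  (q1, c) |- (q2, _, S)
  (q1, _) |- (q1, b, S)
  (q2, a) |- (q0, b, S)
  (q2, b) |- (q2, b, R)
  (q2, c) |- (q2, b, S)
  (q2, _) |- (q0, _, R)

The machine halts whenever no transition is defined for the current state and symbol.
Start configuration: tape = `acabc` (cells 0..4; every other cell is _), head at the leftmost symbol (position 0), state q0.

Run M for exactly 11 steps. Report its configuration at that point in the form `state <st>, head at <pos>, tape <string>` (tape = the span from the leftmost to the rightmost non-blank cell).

state=q0 head=0 tape=[a]cabc   (q0,a)→(q1,_,S)
state=q1 head=0 tape=[_]cabc   (q1,_)→(q1,b,S)
state=q1 head=0 tape=[b]cabc   (q1,b)→(q2,_,R)
state=q2 head=1 tape=_[c]abc   (q2,c)→(q2,b,S)
state=q2 head=1 tape=_[b]abc   (q2,b)→(q2,b,R)
state=q2 head=2 tape=_b[a]bc   (q2,a)→(q0,b,S)
state=q0 head=2 tape=_b[b]bc   (q0,b)→(q2,a,S)
state=q2 head=2 tape=_b[a]bc   (q2,a)→(q0,b,S)
state=q0 head=2 tape=_b[b]bc   (q0,b)→(q2,a,S)
state=q2 head=2 tape=_b[a]bc   (q2,a)→(q0,b,S)
state=q0 head=2 tape=_b[b]bc   (q0,b)→(q2,a,S)
state=q2 head=2 tape=_b[a]bc
After 11 steps: state q2, head at 2, tape babc.

state q2, head at 2, tape babc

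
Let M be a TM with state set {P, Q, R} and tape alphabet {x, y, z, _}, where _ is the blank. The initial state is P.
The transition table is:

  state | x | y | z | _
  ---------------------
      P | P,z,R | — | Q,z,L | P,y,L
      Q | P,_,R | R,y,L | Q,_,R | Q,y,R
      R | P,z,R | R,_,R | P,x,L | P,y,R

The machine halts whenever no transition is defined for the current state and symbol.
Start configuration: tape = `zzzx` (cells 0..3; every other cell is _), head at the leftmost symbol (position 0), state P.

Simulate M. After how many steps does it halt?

11

P | _[z]zzx_   read z → write z, move L, go to Q
Q | [_]zzzx_   read _ → write y, move R, go to Q
Q | y[z]zzx_   read z → write _, move R, go to Q
Q | y_[z]zx_   read z → write _, move R, go to Q
Q | y__[z]x_   read z → write _, move R, go to Q
Q | y___[x]_   read x → write _, move R, go to P
P | y____[_]   read _ → write y, move L, go to P
P | y___[_]y   read _ → write y, move L, go to P
P | y__[_]yy   read _ → write y, move L, go to P
P | y_[_]yyy   read _ → write y, move L, go to P
P | y[_]yyyy   read _ → write y, move L, go to P
P | [y]yyyyy
M halts after 11 transitions.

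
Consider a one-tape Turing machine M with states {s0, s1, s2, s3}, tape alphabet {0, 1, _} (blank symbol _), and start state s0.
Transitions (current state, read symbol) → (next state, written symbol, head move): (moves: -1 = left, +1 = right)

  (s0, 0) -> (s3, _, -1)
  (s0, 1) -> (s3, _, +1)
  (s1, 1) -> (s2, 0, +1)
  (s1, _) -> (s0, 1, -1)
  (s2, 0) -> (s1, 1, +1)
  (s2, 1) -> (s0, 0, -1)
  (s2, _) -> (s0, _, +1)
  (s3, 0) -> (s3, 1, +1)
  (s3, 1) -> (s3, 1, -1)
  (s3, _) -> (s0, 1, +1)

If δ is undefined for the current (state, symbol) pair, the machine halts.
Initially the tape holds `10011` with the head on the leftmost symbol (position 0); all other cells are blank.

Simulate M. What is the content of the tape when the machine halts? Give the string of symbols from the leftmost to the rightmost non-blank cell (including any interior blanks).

1111_1

s0 | [1]0011__   read 1 → write _, move +1, go to s3
s3 | _[0]011__   read 0 → write 1, move +1, go to s3
s3 | _1[0]11__   read 0 → write 1, move +1, go to s3
s3 | _11[1]1__   read 1 → write 1, move -1, go to s3
s3 | _1[1]11__   read 1 → write 1, move -1, go to s3
s3 | _[1]111__   read 1 → write 1, move -1, go to s3
s3 | [_]1111__   read _ → write 1, move +1, go to s0
s0 | 1[1]111__   read 1 → write _, move +1, go to s3
s3 | 1_[1]11__   read 1 → write 1, move -1, go to s3
s3 | 1[_]111__   read _ → write 1, move +1, go to s0
s0 | 11[1]11__   read 1 → write _, move +1, go to s3
s3 | 11_[1]1__   read 1 → write 1, move -1, go to s3
s3 | 11[_]11__   read _ → write 1, move +1, go to s0
s0 | 111[1]1__   read 1 → write _, move +1, go to s3
s3 | 111_[1]__   read 1 → write 1, move -1, go to s3
s3 | 111[_]1__   read _ → write 1, move +1, go to s0
s0 | 1111[1]__   read 1 → write _, move +1, go to s3
s3 | 1111_[_]_   read _ → write 1, move +1, go to s0
s0 | 1111_1[_]
The non-blank tape span at halt is 1111_1.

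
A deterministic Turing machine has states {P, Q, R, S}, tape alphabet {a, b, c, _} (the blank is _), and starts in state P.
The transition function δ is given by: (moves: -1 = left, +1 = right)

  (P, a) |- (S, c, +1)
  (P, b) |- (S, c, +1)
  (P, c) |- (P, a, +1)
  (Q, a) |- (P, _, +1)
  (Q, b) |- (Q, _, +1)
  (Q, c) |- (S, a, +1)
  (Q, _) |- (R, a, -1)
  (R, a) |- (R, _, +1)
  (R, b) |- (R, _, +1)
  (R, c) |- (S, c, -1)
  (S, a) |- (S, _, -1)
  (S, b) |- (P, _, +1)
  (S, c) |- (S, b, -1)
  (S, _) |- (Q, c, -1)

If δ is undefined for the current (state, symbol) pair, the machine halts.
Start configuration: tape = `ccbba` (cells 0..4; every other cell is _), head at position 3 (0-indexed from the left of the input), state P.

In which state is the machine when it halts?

P | ___ccb[b]a   read b → write c, move +1, go to S
S | ___ccbc[a]   read a → write _, move -1, go to S
S | ___ccb[c]_   read c → write b, move -1, go to S
S | ___cc[b]b_   read b → write _, move +1, go to P
P | ___cc_[b]_   read b → write c, move +1, go to S
S | ___cc_c[_]   read _ → write c, move -1, go to Q
Q | ___cc_[c]c   read c → write a, move +1, go to S
S | ___cc_a[c]   read c → write b, move -1, go to S
S | ___cc_[a]b   read a → write _, move -1, go to S
S | ___cc[_]_b   read _ → write c, move -1, go to Q
Q | ___c[c]c_b   read c → write a, move +1, go to S
S | ___ca[c]_b   read c → write b, move -1, go to S
S | ___c[a]b_b   read a → write _, move -1, go to S
S | ___[c]_b_b   read c → write b, move -1, go to S
S | __[_]b_b_b   read _ → write c, move -1, go to Q
Q | _[_]cb_b_b   read _ → write a, move -1, go to R
R | [_]acb_b_b
No transition is defined for (R, _); M halts in state R.

R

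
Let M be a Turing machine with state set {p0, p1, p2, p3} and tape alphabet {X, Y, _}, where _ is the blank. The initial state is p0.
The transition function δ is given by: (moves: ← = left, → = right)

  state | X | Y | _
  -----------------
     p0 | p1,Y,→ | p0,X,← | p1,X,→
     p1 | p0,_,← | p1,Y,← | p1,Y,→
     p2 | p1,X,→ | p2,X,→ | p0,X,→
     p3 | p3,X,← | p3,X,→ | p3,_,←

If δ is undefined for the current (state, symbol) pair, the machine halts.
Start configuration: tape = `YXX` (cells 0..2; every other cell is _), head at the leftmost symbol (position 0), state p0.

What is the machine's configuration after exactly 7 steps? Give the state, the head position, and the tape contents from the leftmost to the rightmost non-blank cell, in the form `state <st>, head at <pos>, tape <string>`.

state=p0 head=0 tape=_[Y]XX   (p0,Y)→(p0,X,←)
state=p0 head=-1 tape=[_]XXX   (p0,_)→(p1,X,→)
state=p1 head=0 tape=X[X]XX   (p1,X)→(p0,_,←)
state=p0 head=-1 tape=[X]_XX   (p0,X)→(p1,Y,→)
state=p1 head=0 tape=Y[_]XX   (p1,_)→(p1,Y,→)
state=p1 head=1 tape=YY[X]X   (p1,X)→(p0,_,←)
state=p0 head=0 tape=Y[Y]_X   (p0,Y)→(p0,X,←)
state=p0 head=-1 tape=[Y]X_X
After 7 steps: state p0, head at -1, tape YX_X.

state p0, head at -1, tape YX_X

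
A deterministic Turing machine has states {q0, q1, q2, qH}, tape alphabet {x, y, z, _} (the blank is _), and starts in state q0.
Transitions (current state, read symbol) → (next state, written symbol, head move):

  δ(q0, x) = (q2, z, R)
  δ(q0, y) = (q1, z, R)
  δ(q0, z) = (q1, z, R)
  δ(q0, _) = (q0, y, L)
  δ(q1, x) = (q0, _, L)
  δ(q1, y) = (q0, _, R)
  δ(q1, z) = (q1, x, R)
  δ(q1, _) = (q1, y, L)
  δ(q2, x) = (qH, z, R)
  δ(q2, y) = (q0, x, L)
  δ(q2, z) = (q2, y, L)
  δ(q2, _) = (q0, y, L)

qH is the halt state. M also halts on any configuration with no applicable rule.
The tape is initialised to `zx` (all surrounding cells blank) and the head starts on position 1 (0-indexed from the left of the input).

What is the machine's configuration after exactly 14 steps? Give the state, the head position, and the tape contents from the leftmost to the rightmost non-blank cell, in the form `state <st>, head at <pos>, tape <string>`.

state=q0 head=1 tape=z[x]____   (q0,x)→(q2,z,R)
state=q2 head=2 tape=zz[_]___   (q2,_)→(q0,y,L)
state=q0 head=1 tape=z[z]y___   (q0,z)→(q1,z,R)
state=q1 head=2 tape=zz[y]___   (q1,y)→(q0,_,R)
state=q0 head=3 tape=zz_[_]__   (q0,_)→(q0,y,L)
state=q0 head=2 tape=zz[_]y__   (q0,_)→(q0,y,L)
state=q0 head=1 tape=z[z]yy__   (q0,z)→(q1,z,R)
state=q1 head=2 tape=zz[y]y__   (q1,y)→(q0,_,R)
state=q0 head=3 tape=zz_[y]__   (q0,y)→(q1,z,R)
state=q1 head=4 tape=zz_z[_]_   (q1,_)→(q1,y,L)
state=q1 head=3 tape=zz_[z]y_   (q1,z)→(q1,x,R)
state=q1 head=4 tape=zz_x[y]_   (q1,y)→(q0,_,R)
state=q0 head=5 tape=zz_x_[_]   (q0,_)→(q0,y,L)
state=q0 head=4 tape=zz_x[_]y   (q0,_)→(q0,y,L)
state=q0 head=3 tape=zz_[x]yy
After 14 steps: state q0, head at 3, tape zz_xyy.

state q0, head at 3, tape zz_xyy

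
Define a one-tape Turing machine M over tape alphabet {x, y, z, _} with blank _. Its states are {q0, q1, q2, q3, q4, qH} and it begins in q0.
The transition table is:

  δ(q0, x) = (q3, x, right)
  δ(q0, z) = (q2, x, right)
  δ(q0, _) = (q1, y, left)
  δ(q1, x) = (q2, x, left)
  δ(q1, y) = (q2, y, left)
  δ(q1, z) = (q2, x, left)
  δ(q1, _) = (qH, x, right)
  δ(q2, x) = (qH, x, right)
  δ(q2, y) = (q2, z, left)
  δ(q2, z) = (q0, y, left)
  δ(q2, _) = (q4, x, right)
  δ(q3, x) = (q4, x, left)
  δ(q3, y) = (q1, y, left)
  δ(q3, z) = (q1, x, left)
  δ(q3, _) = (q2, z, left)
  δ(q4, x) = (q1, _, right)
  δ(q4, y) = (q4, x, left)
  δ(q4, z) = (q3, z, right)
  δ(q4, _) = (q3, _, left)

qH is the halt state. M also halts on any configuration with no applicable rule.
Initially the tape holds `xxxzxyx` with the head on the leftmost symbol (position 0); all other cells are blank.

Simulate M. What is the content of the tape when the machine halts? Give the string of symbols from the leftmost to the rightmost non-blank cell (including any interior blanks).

xxxxxx_x

q0 | [x]xxzxyx__   read x → write x, move right, go to q3
q3 | x[x]xzxyx__   read x → write x, move left, go to q4
q4 | [x]xxzxyx__   read x → write _, move right, go to q1
q1 | _[x]xzxyx__   read x → write x, move left, go to q2
q2 | [_]xxzxyx__   read _ → write x, move right, go to q4
q4 | x[x]xzxyx__   read x → write _, move right, go to q1
q1 | x_[x]zxyx__   read x → write x, move left, go to q2
q2 | x[_]xzxyx__   read _ → write x, move right, go to q4
q4 | xx[x]zxyx__   read x → write _, move right, go to q1
q1 | xx_[z]xyx__   read z → write x, move left, go to q2
q2 | xx[_]xxyx__   read _ → write x, move right, go to q4
q4 | xxx[x]xyx__   read x → write _, move right, go to q1
q1 | xxx_[x]yx__   read x → write x, move left, go to q2
q2 | xxx[_]xyx__   read _ → write x, move right, go to q4
q4 | xxxx[x]yx__   read x → write _, move right, go to q1
q1 | xxxx_[y]x__   read y → write y, move left, go to q2
q2 | xxxx[_]yx__   read _ → write x, move right, go to q4
q4 | xxxxx[y]x__   read y → write x, move left, go to q4
q4 | xxxx[x]xx__   read x → write _, move right, go to q1
q1 | xxxx_[x]x__   read x → write x, move left, go to q2
q2 | xxxx[_]xx__   read _ → write x, move right, go to q4
q4 | xxxxx[x]x__   read x → write _, move right, go to q1
q1 | xxxxx_[x]__   read x → write x, move left, go to q2
q2 | xxxxx[_]x__   read _ → write x, move right, go to q4
q4 | xxxxxx[x]__   read x → write _, move right, go to q1
q1 | xxxxxx_[_]_   read _ → write x, move right, go to qH
qH | xxxxxx_x[_]
The non-blank tape span at halt is xxxxxx_x.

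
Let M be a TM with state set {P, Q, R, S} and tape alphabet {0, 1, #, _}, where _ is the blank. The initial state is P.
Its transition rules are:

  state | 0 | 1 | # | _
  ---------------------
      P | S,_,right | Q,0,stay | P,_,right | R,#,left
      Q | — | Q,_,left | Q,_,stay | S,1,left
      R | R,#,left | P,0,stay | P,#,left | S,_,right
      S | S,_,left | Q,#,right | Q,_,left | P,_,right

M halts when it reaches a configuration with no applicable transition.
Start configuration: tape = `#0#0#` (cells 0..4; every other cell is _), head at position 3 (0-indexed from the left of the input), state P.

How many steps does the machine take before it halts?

4

P | #0#[0]#   read 0 → write _, move right, go to S
S | #0#_[#]   read # → write _, move left, go to Q
Q | #0#[_]_   read _ → write 1, move left, go to S
S | #0[#]1_   read # → write _, move left, go to Q
Q | #[0]_1_
M halts after 4 transitions.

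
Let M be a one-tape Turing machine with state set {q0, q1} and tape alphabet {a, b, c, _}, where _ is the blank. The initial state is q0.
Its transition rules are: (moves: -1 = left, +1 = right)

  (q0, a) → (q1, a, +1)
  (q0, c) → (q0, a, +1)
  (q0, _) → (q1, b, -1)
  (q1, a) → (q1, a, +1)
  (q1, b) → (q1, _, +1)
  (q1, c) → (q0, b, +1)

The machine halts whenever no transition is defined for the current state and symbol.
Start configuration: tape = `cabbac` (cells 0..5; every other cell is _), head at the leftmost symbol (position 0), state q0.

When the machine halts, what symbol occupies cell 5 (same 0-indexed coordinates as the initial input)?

state=q0 head=0 tape=[c]abbac__   (q0,c)→(q0,a,+1)
state=q0 head=1 tape=a[a]bbac__   (q0,a)→(q1,a,+1)
state=q1 head=2 tape=aa[b]bac__   (q1,b)→(q1,_,+1)
state=q1 head=3 tape=aa_[b]ac__   (q1,b)→(q1,_,+1)
state=q1 head=4 tape=aa__[a]c__   (q1,a)→(q1,a,+1)
state=q1 head=5 tape=aa__a[c]__   (q1,c)→(q0,b,+1)
state=q0 head=6 tape=aa__ab[_]_   (q0,_)→(q1,b,-1)
state=q1 head=5 tape=aa__a[b]b_   (q1,b)→(q1,_,+1)
state=q1 head=6 tape=aa__a_[b]_   (q1,b)→(q1,_,+1)
state=q1 head=7 tape=aa__a__[_]
Cell 5 holds _ when M halts.

_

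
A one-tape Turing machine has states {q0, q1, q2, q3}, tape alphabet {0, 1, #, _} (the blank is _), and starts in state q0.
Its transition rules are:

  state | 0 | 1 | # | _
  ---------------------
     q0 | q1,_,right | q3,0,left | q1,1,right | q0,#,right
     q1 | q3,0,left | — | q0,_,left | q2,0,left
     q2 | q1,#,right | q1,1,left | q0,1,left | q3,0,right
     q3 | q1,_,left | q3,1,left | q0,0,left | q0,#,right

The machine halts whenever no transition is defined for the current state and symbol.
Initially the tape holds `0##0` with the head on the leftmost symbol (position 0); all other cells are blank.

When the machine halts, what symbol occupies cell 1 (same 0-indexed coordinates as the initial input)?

state=q0 head=0 tape=__[0]##0   (q0,0)→(q1,_,right)
state=q1 head=1 tape=___[#]#0   (q1,#)→(q0,_,left)
state=q0 head=0 tape=__[_]_#0   (q0,_)→(q0,#,right)
state=q0 head=1 tape=__#[_]#0   (q0,_)→(q0,#,right)
state=q0 head=2 tape=__##[#]0   (q0,#)→(q1,1,right)
state=q1 head=3 tape=__##1[0]   (q1,0)→(q3,0,left)
state=q3 head=2 tape=__##[1]0   (q3,1)→(q3,1,left)
state=q3 head=1 tape=__#[#]10   (q3,#)→(q0,0,left)
state=q0 head=0 tape=__[#]010   (q0,#)→(q1,1,right)
state=q1 head=1 tape=__1[0]10   (q1,0)→(q3,0,left)
state=q3 head=0 tape=__[1]010   (q3,1)→(q3,1,left)
state=q3 head=-1 tape=_[_]1010   (q3,_)→(q0,#,right)
state=q0 head=0 tape=_#[1]010   (q0,1)→(q3,0,left)
state=q3 head=-1 tape=_[#]0010   (q3,#)→(q0,0,left)
state=q0 head=-2 tape=[_]00010   (q0,_)→(q0,#,right)
state=q0 head=-1 tape=#[0]0010   (q0,0)→(q1,_,right)
state=q1 head=0 tape=#_[0]010   (q1,0)→(q3,0,left)
state=q3 head=-1 tape=#[_]0010   (q3,_)→(q0,#,right)
state=q0 head=0 tape=##[0]010   (q0,0)→(q1,_,right)
state=q1 head=1 tape=##_[0]10   (q1,0)→(q3,0,left)
state=q3 head=0 tape=##[_]010   (q3,_)→(q0,#,right)
state=q0 head=1 tape=###[0]10   (q0,0)→(q1,_,right)
state=q1 head=2 tape=###_[1]0
Cell 1 holds _ when M halts.

_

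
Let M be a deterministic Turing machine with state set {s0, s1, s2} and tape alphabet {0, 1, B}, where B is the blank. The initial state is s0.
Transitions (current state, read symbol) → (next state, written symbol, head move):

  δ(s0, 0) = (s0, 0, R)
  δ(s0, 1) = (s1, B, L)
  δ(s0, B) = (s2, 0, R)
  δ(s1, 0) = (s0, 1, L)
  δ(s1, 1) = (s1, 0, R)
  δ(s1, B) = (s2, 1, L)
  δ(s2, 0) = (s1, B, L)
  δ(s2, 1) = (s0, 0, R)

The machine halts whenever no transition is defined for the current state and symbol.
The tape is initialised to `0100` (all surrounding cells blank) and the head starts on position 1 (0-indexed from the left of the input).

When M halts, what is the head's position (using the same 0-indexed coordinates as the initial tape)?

1

state=s0 head=1 tape=BB0[1]00   (s0,1)→(s1,B,L)
state=s1 head=0 tape=BB[0]B00   (s1,0)→(s0,1,L)
state=s0 head=-1 tape=B[B]1B00   (s0,B)→(s2,0,R)
state=s2 head=0 tape=B0[1]B00   (s2,1)→(s0,0,R)
state=s0 head=1 tape=B00[B]00   (s0,B)→(s2,0,R)
state=s2 head=2 tape=B000[0]0   (s2,0)→(s1,B,L)
state=s1 head=1 tape=B00[0]B0   (s1,0)→(s0,1,L)
state=s0 head=0 tape=B0[0]1B0   (s0,0)→(s0,0,R)
state=s0 head=1 tape=B00[1]B0   (s0,1)→(s1,B,L)
state=s1 head=0 tape=B0[0]BB0   (s1,0)→(s0,1,L)
state=s0 head=-1 tape=B[0]1BB0   (s0,0)→(s0,0,R)
state=s0 head=0 tape=B0[1]BB0   (s0,1)→(s1,B,L)
state=s1 head=-1 tape=B[0]BBB0   (s1,0)→(s0,1,L)
state=s0 head=-2 tape=[B]1BBB0   (s0,B)→(s2,0,R)
state=s2 head=-1 tape=0[1]BBB0   (s2,1)→(s0,0,R)
state=s0 head=0 tape=00[B]BB0   (s0,B)→(s2,0,R)
state=s2 head=1 tape=000[B]B0
At halt the head is at cell 1.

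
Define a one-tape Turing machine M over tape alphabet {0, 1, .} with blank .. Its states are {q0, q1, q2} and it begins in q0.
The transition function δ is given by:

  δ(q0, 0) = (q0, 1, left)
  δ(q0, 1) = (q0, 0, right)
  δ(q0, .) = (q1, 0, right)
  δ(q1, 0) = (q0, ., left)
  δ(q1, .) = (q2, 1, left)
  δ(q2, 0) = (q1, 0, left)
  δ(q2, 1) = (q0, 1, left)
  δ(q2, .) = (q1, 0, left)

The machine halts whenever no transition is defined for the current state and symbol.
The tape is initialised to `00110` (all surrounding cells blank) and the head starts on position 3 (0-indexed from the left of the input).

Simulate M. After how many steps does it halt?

state=q0 head=3 tape=.001[1]0..   (q0,1)→(q0,0,right)
state=q0 head=4 tape=.0010[0]..   (q0,0)→(q0,1,left)
state=q0 head=3 tape=.001[0]1..   (q0,0)→(q0,1,left)
state=q0 head=2 tape=.00[1]11..   (q0,1)→(q0,0,right)
state=q0 head=3 tape=.000[1]1..   (q0,1)→(q0,0,right)
state=q0 head=4 tape=.0000[1]..   (q0,1)→(q0,0,right)
state=q0 head=5 tape=.00000[.].   (q0,.)→(q1,0,right)
state=q1 head=6 tape=.000000[.]   (q1,.)→(q2,1,left)
state=q2 head=5 tape=.00000[0]1   (q2,0)→(q1,0,left)
state=q1 head=4 tape=.0000[0]01   (q1,0)→(q0,.,left)
state=q0 head=3 tape=.000[0].01   (q0,0)→(q0,1,left)
state=q0 head=2 tape=.00[0]1.01   (q0,0)→(q0,1,left)
state=q0 head=1 tape=.0[0]11.01   (q0,0)→(q0,1,left)
state=q0 head=0 tape=.[0]111.01   (q0,0)→(q0,1,left)
state=q0 head=-1 tape=[.]1111.01   (q0,.)→(q1,0,right)
state=q1 head=0 tape=0[1]111.01
M halts after 15 transitions.

15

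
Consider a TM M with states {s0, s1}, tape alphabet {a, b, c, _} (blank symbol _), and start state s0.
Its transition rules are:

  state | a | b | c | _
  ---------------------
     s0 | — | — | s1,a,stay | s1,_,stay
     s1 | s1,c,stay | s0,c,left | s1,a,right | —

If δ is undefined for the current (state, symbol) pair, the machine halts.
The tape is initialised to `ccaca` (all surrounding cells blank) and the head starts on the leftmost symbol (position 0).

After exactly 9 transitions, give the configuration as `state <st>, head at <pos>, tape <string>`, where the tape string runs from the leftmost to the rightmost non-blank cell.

state=s0 head=0 tape=[c]caca_   (s0,c)→(s1,a,stay)
state=s1 head=0 tape=[a]caca_   (s1,a)→(s1,c,stay)
state=s1 head=0 tape=[c]caca_   (s1,c)→(s1,a,right)
state=s1 head=1 tape=a[c]aca_   (s1,c)→(s1,a,right)
state=s1 head=2 tape=aa[a]ca_   (s1,a)→(s1,c,stay)
state=s1 head=2 tape=aa[c]ca_   (s1,c)→(s1,a,right)
state=s1 head=3 tape=aaa[c]a_   (s1,c)→(s1,a,right)
state=s1 head=4 tape=aaaa[a]_   (s1,a)→(s1,c,stay)
state=s1 head=4 tape=aaaa[c]_   (s1,c)→(s1,a,right)
state=s1 head=5 tape=aaaaa[_]
After 9 steps: state s1, head at 5, tape aaaaa.

state s1, head at 5, tape aaaaa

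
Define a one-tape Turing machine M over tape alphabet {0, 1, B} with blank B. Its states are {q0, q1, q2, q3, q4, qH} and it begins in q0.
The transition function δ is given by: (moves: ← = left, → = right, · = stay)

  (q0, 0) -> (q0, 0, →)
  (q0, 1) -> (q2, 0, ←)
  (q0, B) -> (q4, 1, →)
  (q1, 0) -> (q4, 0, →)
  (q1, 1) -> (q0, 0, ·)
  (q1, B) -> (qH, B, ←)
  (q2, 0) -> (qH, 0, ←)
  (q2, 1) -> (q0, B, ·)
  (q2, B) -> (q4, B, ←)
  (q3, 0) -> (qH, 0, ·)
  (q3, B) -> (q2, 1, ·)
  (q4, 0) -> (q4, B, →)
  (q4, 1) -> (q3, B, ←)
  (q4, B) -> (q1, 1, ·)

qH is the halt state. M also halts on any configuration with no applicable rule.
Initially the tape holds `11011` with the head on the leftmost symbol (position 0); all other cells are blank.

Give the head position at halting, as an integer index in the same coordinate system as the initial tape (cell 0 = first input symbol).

1

q0 | BB[1]1011   read 1 → write 0, move ←, go to q2
q2 | B[B]01011   read B → write B, move ←, go to q4
q4 | [B]B01011   read B → write 1, move ·, go to q1
q1 | [1]B01011   read 1 → write 0, move ·, go to q0
q0 | [0]B01011   read 0 → write 0, move →, go to q0
q0 | 0[B]01011   read B → write 1, move →, go to q4
q4 | 01[0]1011   read 0 → write B, move →, go to q4
q4 | 01B[1]011   read 1 → write B, move ←, go to q3
q3 | 01[B]B011   read B → write 1, move ·, go to q2
q2 | 01[1]B011   read 1 → write B, move ·, go to q0
q0 | 01[B]B011   read B → write 1, move →, go to q4
q4 | 011[B]011   read B → write 1, move ·, go to q1
q1 | 011[1]011   read 1 → write 0, move ·, go to q0
q0 | 011[0]011   read 0 → write 0, move →, go to q0
q0 | 0110[0]11   read 0 → write 0, move →, go to q0
q0 | 01100[1]1   read 1 → write 0, move ←, go to q2
q2 | 0110[0]01   read 0 → write 0, move ←, go to qH
qH | 011[0]001
At halt the head is at cell 1.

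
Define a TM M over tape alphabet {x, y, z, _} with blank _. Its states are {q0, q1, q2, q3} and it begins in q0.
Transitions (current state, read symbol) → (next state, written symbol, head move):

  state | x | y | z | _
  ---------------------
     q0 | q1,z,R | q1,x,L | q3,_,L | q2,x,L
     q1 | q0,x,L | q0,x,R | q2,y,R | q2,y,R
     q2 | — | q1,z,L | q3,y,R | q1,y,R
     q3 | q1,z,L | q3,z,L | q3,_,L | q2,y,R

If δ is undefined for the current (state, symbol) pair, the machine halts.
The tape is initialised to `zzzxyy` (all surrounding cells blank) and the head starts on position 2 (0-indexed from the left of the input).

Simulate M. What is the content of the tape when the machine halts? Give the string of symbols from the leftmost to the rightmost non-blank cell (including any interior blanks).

q0 | __zz[z]xyy   read z → write _, move L, go to q3
q3 | __z[z]_xyy   read z → write _, move L, go to q3
q3 | __[z]__xyy   read z → write _, move L, go to q3
q3 | _[_]___xyy   read _ → write y, move R, go to q2
q2 | _y[_]__xyy   read _ → write y, move R, go to q1
q1 | _yy[_]_xyy   read _ → write y, move R, go to q2
q2 | _yyy[_]xyy   read _ → write y, move R, go to q1
q1 | _yyyy[x]yy   read x → write x, move L, go to q0
q0 | _yyy[y]xyy   read y → write x, move L, go to q1
q1 | _yy[y]xxyy   read y → write x, move R, go to q0
q0 | _yyx[x]xyy   read x → write z, move R, go to q1
q1 | _yyxz[x]yy   read x → write x, move L, go to q0
q0 | _yyx[z]xyy   read z → write _, move L, go to q3
q3 | _yy[x]_xyy   read x → write z, move L, go to q1
q1 | _y[y]z_xyy   read y → write x, move R, go to q0
q0 | _yx[z]_xyy   read z → write _, move L, go to q3
q3 | _y[x]__xyy   read x → write z, move L, go to q1
q1 | _[y]z__xyy   read y → write x, move R, go to q0
q0 | _x[z]__xyy   read z → write _, move L, go to q3
q3 | _[x]___xyy   read x → write z, move L, go to q1
q1 | [_]z___xyy   read _ → write y, move R, go to q2
q2 | y[z]___xyy   read z → write y, move R, go to q3
q3 | yy[_]__xyy   read _ → write y, move R, go to q2
q2 | yyy[_]_xyy   read _ → write y, move R, go to q1
q1 | yyyy[_]xyy   read _ → write y, move R, go to q2
q2 | yyyyy[x]yy
The non-blank tape span at halt is yyyyyxyy.

yyyyyxyy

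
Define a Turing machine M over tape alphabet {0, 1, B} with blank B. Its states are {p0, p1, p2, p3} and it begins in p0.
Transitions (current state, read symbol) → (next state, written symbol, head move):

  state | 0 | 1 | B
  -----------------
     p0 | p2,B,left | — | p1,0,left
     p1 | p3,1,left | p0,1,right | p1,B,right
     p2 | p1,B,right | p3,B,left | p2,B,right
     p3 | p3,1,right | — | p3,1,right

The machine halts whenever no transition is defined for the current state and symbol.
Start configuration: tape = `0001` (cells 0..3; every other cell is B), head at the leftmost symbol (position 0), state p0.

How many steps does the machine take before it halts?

p0 | B[0]001   read 0 → write B, move left, go to p2
p2 | [B]B001   read B → write B, move right, go to p2
p2 | B[B]001   read B → write B, move right, go to p2
p2 | BB[0]01   read 0 → write B, move right, go to p1
p1 | BBB[0]1   read 0 → write 1, move left, go to p3
p3 | BB[B]11   read B → write 1, move right, go to p3
p3 | BB1[1]1
M halts after 6 transitions.

6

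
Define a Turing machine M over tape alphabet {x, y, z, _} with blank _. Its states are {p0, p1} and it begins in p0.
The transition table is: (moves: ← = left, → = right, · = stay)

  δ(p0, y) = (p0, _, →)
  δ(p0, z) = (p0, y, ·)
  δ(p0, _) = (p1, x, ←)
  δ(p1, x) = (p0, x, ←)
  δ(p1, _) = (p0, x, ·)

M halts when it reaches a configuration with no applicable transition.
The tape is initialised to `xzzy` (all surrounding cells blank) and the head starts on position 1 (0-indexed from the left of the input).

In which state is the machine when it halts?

state=p0 head=1 tape=x[z]zy_   (p0,z)→(p0,y,·)
state=p0 head=1 tape=x[y]zy_   (p0,y)→(p0,_,→)
state=p0 head=2 tape=x_[z]y_   (p0,z)→(p0,y,·)
state=p0 head=2 tape=x_[y]y_   (p0,y)→(p0,_,→)
state=p0 head=3 tape=x__[y]_   (p0,y)→(p0,_,→)
state=p0 head=4 tape=x___[_]   (p0,_)→(p1,x,←)
state=p1 head=3 tape=x__[_]x   (p1,_)→(p0,x,·)
state=p0 head=3 tape=x__[x]x
No transition is defined for (p0, x); M halts in state p0.

p0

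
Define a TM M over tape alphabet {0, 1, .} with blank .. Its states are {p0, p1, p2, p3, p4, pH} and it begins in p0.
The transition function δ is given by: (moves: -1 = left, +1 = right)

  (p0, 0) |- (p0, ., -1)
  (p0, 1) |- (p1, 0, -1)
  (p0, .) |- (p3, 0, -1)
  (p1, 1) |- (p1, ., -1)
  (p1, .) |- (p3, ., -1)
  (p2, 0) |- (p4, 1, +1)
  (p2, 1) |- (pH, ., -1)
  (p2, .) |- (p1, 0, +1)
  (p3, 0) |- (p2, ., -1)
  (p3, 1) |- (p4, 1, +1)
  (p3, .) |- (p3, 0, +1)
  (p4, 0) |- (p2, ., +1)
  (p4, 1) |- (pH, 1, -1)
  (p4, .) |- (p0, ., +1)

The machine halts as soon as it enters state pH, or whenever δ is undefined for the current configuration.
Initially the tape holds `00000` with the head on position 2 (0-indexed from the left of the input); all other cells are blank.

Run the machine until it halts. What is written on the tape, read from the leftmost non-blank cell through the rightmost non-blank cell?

1111.00

state=p0 head=2 tape=..00[0]00   (p0,0)→(p0,.,-1)
state=p0 head=1 tape=..0[0].00   (p0,0)→(p0,.,-1)
state=p0 head=0 tape=..[0]..00   (p0,0)→(p0,.,-1)
state=p0 head=-1 tape=.[.]...00   (p0,.)→(p3,0,-1)
state=p3 head=-2 tape=[.]0...00   (p3,.)→(p3,0,+1)
state=p3 head=-1 tape=0[0]...00   (p3,0)→(p2,.,-1)
state=p2 head=-2 tape=[0]....00   (p2,0)→(p4,1,+1)
state=p4 head=-1 tape=1[.]...00   (p4,.)→(p0,.,+1)
state=p0 head=0 tape=1.[.]..00   (p0,.)→(p3,0,-1)
state=p3 head=-1 tape=1[.]0..00   (p3,.)→(p3,0,+1)
state=p3 head=0 tape=10[0]..00   (p3,0)→(p2,.,-1)
state=p2 head=-1 tape=1[0]...00   (p2,0)→(p4,1,+1)
state=p4 head=0 tape=11[.]..00   (p4,.)→(p0,.,+1)
state=p0 head=1 tape=11.[.].00   (p0,.)→(p3,0,-1)
state=p3 head=0 tape=11[.]0.00   (p3,.)→(p3,0,+1)
state=p3 head=1 tape=110[0].00   (p3,0)→(p2,.,-1)
state=p2 head=0 tape=11[0]..00   (p2,0)→(p4,1,+1)
state=p4 head=1 tape=111[.].00   (p4,.)→(p0,.,+1)
state=p0 head=2 tape=111.[.]00   (p0,.)→(p3,0,-1)
state=p3 head=1 tape=111[.]000   (p3,.)→(p3,0,+1)
state=p3 head=2 tape=1110[0]00   (p3,0)→(p2,.,-1)
state=p2 head=1 tape=111[0].00   (p2,0)→(p4,1,+1)
state=p4 head=2 tape=1111[.]00   (p4,.)→(p0,.,+1)
state=p0 head=3 tape=1111.[0]0   (p0,0)→(p0,.,-1)
state=p0 head=2 tape=1111[.].0   (p0,.)→(p3,0,-1)
state=p3 head=1 tape=111[1]0.0   (p3,1)→(p4,1,+1)
state=p4 head=2 tape=1111[0].0   (p4,0)→(p2,.,+1)
state=p2 head=3 tape=1111.[.]0   (p2,.)→(p1,0,+1)
state=p1 head=4 tape=1111.0[0]
The non-blank tape span at halt is 1111.00.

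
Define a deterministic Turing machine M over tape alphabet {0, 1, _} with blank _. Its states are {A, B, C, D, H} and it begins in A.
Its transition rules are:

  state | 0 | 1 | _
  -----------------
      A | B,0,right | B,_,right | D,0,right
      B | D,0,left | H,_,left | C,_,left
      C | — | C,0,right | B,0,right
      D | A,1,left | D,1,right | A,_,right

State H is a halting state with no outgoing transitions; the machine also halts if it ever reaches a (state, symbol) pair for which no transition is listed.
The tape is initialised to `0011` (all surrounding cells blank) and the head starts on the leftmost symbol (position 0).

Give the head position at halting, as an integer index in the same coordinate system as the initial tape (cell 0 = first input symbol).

0

A | _[0]011   read 0 → write 0, move right, go to B
B | _0[0]11   read 0 → write 0, move left, go to D
D | _[0]011   read 0 → write 1, move left, go to A
A | [_]1011   read _ → write 0, move right, go to D
D | 0[1]011   read 1 → write 1, move right, go to D
D | 01[0]11   read 0 → write 1, move left, go to A
A | 0[1]111   read 1 → write _, move right, go to B
B | 0_[1]11   read 1 → write _, move left, go to H
H | 0[_]_11
At halt the head is at cell 0.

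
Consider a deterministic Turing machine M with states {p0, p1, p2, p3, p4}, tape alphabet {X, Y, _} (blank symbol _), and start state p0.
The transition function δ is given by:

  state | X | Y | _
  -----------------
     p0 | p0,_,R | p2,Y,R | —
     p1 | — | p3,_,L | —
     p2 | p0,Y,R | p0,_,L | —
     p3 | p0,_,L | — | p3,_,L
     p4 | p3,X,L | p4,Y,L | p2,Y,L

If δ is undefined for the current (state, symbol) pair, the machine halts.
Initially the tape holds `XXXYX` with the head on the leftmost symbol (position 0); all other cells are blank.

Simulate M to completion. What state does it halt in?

state=p0 head=0 tape=[X]XXYX_   (p0,X)→(p0,_,R)
state=p0 head=1 tape=_[X]XYX_   (p0,X)→(p0,_,R)
state=p0 head=2 tape=__[X]YX_   (p0,X)→(p0,_,R)
state=p0 head=3 tape=___[Y]X_   (p0,Y)→(p2,Y,R)
state=p2 head=4 tape=___Y[X]_   (p2,X)→(p0,Y,R)
state=p0 head=5 tape=___YY[_]
No transition is defined for (p0, _); M halts in state p0.

p0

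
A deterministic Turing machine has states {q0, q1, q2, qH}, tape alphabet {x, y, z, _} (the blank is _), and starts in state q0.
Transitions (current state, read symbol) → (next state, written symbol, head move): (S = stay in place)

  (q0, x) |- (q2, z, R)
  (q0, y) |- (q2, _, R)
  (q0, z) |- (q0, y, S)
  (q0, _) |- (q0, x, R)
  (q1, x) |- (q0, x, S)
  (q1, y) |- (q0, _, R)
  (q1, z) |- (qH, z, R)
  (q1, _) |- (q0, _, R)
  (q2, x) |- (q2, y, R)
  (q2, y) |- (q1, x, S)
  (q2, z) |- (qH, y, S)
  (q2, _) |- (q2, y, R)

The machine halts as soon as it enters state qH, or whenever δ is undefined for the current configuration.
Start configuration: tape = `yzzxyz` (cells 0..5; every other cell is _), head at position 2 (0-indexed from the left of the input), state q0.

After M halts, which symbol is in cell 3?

y

state=q0 head=2 tape=yz[z]xyz   (q0,z)→(q0,y,S)
state=q0 head=2 tape=yz[y]xyz   (q0,y)→(q2,_,R)
state=q2 head=3 tape=yz_[x]yz   (q2,x)→(q2,y,R)
state=q2 head=4 tape=yz_y[y]z   (q2,y)→(q1,x,S)
state=q1 head=4 tape=yz_y[x]z   (q1,x)→(q0,x,S)
state=q0 head=4 tape=yz_y[x]z   (q0,x)→(q2,z,R)
state=q2 head=5 tape=yz_yz[z]   (q2,z)→(qH,y,S)
state=qH head=5 tape=yz_yz[y]
Cell 3 holds y when M halts.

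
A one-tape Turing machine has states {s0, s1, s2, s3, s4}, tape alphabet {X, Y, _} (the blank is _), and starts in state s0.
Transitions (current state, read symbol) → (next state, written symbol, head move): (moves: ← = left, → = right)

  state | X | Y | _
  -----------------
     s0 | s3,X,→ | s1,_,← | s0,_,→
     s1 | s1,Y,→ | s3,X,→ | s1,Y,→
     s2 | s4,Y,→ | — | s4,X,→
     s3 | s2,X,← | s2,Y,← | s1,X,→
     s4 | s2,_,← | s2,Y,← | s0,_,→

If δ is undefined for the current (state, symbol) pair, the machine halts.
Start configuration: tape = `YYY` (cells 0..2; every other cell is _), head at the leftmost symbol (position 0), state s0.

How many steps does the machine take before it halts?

7

s0 | _[Y]YY   read Y → write _, move ←, go to s1
s1 | [_]_YY   read _ → write Y, move →, go to s1
s1 | Y[_]YY   read _ → write Y, move →, go to s1
s1 | YY[Y]Y   read Y → write X, move →, go to s3
s3 | YYX[Y]   read Y → write Y, move ←, go to s2
s2 | YY[X]Y   read X → write Y, move →, go to s4
s4 | YYY[Y]   read Y → write Y, move ←, go to s2
s2 | YY[Y]Y
M halts after 7 transitions.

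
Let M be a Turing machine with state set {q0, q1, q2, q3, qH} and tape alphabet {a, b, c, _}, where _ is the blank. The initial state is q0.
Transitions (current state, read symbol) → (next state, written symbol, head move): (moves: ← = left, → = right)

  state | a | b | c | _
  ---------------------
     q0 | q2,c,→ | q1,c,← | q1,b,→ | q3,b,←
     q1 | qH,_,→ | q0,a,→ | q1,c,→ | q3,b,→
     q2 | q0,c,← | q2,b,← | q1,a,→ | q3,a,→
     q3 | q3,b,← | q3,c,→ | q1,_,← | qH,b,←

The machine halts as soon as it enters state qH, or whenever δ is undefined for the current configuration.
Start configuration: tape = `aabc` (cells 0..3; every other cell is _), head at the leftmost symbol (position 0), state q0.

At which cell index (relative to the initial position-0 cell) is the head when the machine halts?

4

state=q0 head=0 tape=[a]abc__   (q0,a)→(q2,c,→)
state=q2 head=1 tape=c[a]bc__   (q2,a)→(q0,c,←)
state=q0 head=0 tape=[c]cbc__   (q0,c)→(q1,b,→)
state=q1 head=1 tape=b[c]bc__   (q1,c)→(q1,c,→)
state=q1 head=2 tape=bc[b]c__   (q1,b)→(q0,a,→)
state=q0 head=3 tape=bca[c]__   (q0,c)→(q1,b,→)
state=q1 head=4 tape=bcab[_]_   (q1,_)→(q3,b,→)
state=q3 head=5 tape=bcabb[_]   (q3,_)→(qH,b,←)
state=qH head=4 tape=bcab[b]b
At halt the head is at cell 4.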